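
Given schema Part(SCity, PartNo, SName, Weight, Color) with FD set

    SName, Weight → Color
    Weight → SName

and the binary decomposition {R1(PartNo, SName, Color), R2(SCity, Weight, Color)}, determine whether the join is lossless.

Common attributes: R1 ∩ R2 = {Color}.
No dependency enlarges {Color}, so (Color)⁺ = {Color}.
The closure contains neither all of R1 = {PartNo, SName, Color} nor all of R2 = {SCity, Weight, Color}, so the common attributes are not a superkey of either fragment. The join is lossy.

No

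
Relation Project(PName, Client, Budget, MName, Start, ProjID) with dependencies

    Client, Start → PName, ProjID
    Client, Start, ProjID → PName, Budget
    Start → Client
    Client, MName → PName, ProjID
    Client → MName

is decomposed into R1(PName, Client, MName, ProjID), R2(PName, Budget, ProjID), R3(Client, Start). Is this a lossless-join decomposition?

Chase test. Columns are PName, Client, Budget, MName, Start, ProjID; row i has aⱼ where attribute j ∈ Ri, else bᵢⱼ.
Initial tableau (one row per fragment):
  row 1: a1 a2 b13 a4 b15 a6
  row 2: a1 b22 a3 b24 b25 a6
  row 3: b31 a2 b33 b34 a5 b36
Rows 1 and 3 agree on Client; apply Client→MName and equate their MName entries.
Rows 1 and 3 agree on Client, MName; apply Client, MName→PName, ProjID and equate their PName, ProjID entries.
No row becomes fully distinguished — the join is lossy.

No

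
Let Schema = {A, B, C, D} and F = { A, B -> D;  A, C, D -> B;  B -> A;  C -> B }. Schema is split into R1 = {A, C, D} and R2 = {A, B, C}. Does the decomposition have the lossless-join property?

Yes

Common attributes: R1 ∩ R2 = {A, C}.
Closure of {A, C}: C → B applies, adding B; A, B → D applies, adding D. So (A, C)⁺ = {A, B, C, D}.
This closure contains every attribute of R1, so R1 ∩ R2 → R1. The join is lossless.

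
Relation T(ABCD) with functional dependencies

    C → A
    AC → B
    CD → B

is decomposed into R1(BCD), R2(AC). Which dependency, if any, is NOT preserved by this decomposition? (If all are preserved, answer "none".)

none

C → A lies within R2.
AC → B: restricted closure across fragments reaches B.
CD → B lies within R1.
Every dependency is enforceable on the fragments, so the decomposition is dependency-preserving.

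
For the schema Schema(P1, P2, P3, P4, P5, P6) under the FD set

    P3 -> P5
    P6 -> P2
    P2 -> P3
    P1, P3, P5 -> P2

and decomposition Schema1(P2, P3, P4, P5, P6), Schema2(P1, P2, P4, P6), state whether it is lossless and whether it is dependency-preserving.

Lossless test: (P2, P4, P6)⁺ = {P2, P3, P4, P5, P6}, which contains all of one fragment — lossless.
Dependency preservation: the restricted closure of {P1, P3, P5} across the fragments never reaches {P2}, so P1, P3, P5 → P2 cannot be enforced without a join — not preserved.

lossless but not dependency-preserving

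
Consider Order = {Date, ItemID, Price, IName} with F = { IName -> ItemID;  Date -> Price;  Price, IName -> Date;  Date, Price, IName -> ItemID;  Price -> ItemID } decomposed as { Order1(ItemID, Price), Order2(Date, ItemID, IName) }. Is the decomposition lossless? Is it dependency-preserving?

Lossless test: (ItemID)⁺ = {ItemID}, which is a superkey of neither fragment — lossy.
Dependency preservation: the restricted closure of {Date} across the fragments never reaches {Price}, so Date → Price cannot be enforced without a join — not preserved.

lossy and not dependency-preserving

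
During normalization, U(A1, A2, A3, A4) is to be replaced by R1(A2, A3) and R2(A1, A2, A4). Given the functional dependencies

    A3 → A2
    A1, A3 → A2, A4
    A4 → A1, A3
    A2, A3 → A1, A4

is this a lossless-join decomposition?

No

Common attributes: R1 ∩ R2 = {A2}.
No dependency enlarges {A2}, so (A2)⁺ = {A2}.
The closure contains neither all of R1 = {A2, A3} nor all of R2 = {A1, A2, A4}, so the common attributes are not a superkey of either fragment. The join is lossy.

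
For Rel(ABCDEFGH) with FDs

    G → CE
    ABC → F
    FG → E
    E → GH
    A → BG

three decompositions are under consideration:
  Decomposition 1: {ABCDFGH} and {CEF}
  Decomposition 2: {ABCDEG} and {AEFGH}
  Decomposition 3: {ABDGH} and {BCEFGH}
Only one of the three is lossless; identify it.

Decomposition 2

Decomposition 1: common = {CF}, closure = {CF} → lossy.
Decomposition 2: common = {AEG}, closure = {ABCEFGH} → lossless.
Decomposition 3: common = {BGH}, closure = {BCEGH} → lossy.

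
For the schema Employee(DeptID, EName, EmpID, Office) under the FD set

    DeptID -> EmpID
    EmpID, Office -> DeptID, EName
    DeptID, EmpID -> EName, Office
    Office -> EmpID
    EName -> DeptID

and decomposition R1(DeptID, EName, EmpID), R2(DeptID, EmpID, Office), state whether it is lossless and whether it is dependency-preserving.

lossless and dependency-preserving

Lossless test: (DeptID, EmpID)⁺ = {DeptID, EName, EmpID, Office}, which contains all of one fragment — lossless.
Dependency preservation: EmpID, Office → DeptID, EName; DeptID, EmpID → EName, Office are not contained in any single fragment, but the restricted closure of each left-hand side across the fragments still reaches the right-hand side; the remaining FDs each lie inside some fragment. All dependencies are preserved.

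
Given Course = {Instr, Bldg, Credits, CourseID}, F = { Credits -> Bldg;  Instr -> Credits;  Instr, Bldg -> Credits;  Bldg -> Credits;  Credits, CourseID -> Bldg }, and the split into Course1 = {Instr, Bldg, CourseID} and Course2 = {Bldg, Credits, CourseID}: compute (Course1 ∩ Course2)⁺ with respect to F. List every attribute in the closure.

Course1 ∩ Course2 = {Bldg, CourseID}.
Bldg → Credits applies, adding Credits
Closure: {Bldg, Credits, CourseID}.

Bldg, Credits, CourseID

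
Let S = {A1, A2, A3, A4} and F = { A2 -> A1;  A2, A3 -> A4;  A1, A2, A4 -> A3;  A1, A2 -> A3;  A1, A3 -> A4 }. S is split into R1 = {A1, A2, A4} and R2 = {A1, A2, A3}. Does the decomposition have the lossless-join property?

Yes

Common attributes: R1 ∩ R2 = {A1, A2}.
Closure of {A1, A2}: A1, A2 → A3 applies, adding A3; A1, A3 → A4 applies, adding A4. So (A1, A2)⁺ = {A1, A2, A3, A4}.
This closure contains every attribute of R1, so R1 ∩ R2 → R1. The join is lossless.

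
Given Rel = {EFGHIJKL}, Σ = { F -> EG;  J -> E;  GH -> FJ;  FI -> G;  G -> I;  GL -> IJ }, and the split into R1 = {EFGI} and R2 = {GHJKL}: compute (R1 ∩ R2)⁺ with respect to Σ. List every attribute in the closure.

R1 ∩ R2 = {G}.
G → I applies, adding I
Closure: {GI}.

GI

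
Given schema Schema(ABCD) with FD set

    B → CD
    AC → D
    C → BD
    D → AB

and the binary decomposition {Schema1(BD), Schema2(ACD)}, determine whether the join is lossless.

Common attributes: Schema1 ∩ Schema2 = {D}.
Closure of {D}: D → AB applies, adding AB; B → CD applies, adding C. So (D)⁺ = {ABCD}.
This closure contains every attribute of Schema1, so Schema1 ∩ Schema2 → Schema1. The join is lossless.

Yes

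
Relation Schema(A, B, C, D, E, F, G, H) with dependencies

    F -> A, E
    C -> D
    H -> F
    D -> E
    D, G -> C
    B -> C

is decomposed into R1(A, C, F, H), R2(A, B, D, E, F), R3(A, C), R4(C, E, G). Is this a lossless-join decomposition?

Chase test. Columns are A, B, C, D, E, F, G, H; row i has aⱼ where attribute j ∈ Ri, else bᵢⱼ.
Initial tableau (one row per fragment):
  row 1: a1 b12 a3 b14 b15 a6 b17 a8
  row 2: a1 a2 b23 a4 a5 a6 b27 b28
  row 3: a1 b32 a3 b34 b35 b36 b37 b38
  row 4: b41 b42 a3 b44 a5 b46 a7 b48
Rows 1 and 2 agree on F; apply F→A, E and equate their A, E entries.
Rows 1 and 3 agree on C; apply C→D and equate their D entries.
Rows 1 and 4 agree on C; apply C→D and equate their D entries.
Rows 1 and 3 agree on D; apply D→E and equate their E entries.
No row becomes fully distinguished — the join is lossy.

No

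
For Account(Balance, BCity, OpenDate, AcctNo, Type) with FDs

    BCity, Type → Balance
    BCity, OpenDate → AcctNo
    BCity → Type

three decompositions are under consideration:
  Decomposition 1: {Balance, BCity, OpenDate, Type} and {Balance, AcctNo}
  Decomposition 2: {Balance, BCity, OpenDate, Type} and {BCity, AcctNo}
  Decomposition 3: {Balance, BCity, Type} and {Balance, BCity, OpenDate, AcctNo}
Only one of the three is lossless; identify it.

Decomposition 3

Decomposition 1: common = {Balance}, closure = {Balance} → lossy.
Decomposition 2: common = {BCity}, closure = {Balance, BCity, Type} → lossy.
Decomposition 3: common = {Balance, BCity}, closure = {Balance, BCity, Type} → lossless.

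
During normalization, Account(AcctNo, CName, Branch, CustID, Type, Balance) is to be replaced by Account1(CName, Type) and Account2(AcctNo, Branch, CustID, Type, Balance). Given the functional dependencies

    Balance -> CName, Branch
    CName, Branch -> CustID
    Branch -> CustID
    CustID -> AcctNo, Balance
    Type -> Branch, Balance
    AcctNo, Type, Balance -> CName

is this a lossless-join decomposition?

Yes

Common attributes: Account1 ∩ Account2 = {Type}.
Closure of {Type}: Type → Branch, Balance applies, adding Branch, Balance; Balance → CName, Branch applies, adding CName; CName, Branch → CustID applies, adding CustID; CustID → AcctNo, Balance applies, adding AcctNo. So (Type)⁺ = {AcctNo, CName, Branch, CustID, Type, Balance}.
This closure contains every attribute of Account1, so Account1 ∩ Account2 → Account1. The join is lossless.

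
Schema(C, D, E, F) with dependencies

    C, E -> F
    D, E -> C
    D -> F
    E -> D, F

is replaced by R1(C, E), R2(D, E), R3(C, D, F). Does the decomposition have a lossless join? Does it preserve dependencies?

lossless and dependency-preserving

Lossless test (chase): Rows 2 and 3 agree on D; apply D→F and equate their F entries. Rows 1 and 2 agree on E; apply E→D, F and equate their D, F entries. Rows 1 and 2 agree on D, E; apply D, E→C and equate their C entries. Row 1 is now all distinguished symbols — the join is lossless.
Dependency preservation: C, E → F; D, E → C; E → D, F are not contained in any single fragment, but the restricted closure of each left-hand side across the fragments still reaches the right-hand side; the remaining FDs each lie inside some fragment. All dependencies are preserved.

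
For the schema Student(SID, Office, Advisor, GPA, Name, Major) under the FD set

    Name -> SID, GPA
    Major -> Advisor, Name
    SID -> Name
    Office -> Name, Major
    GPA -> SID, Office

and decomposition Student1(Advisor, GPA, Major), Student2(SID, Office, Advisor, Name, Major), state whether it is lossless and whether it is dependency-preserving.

Lossless test: (Advisor, Major)⁺ = {SID, Office, Advisor, GPA, Name, Major}, which contains all of one fragment — lossless.
Dependency preservation: Name → SID, GPA; GPA → SID, Office are not contained in any single fragment, but the restricted closure of each left-hand side across the fragments still reaches the right-hand side; the remaining FDs each lie inside some fragment. All dependencies are preserved.

lossless and dependency-preserving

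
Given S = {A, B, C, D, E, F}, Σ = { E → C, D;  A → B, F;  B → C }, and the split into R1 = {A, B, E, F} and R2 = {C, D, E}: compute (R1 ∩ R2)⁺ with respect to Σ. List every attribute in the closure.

R1 ∩ R2 = {E}.
E → C, D applies, adding C, D
Closure: {C, D, E}.

C, D, E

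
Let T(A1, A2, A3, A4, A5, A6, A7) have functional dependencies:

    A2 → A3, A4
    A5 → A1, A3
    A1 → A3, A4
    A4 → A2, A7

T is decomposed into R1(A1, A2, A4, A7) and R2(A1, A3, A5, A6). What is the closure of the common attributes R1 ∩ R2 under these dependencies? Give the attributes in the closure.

A1, A2, A3, A4, A7

R1 ∩ R2 = {A1}.
A1 → A3, A4 applies, adding A3, A4
A4 → A2, A7 applies, adding A2, A7
Closure: {A1, A2, A3, A4, A7}.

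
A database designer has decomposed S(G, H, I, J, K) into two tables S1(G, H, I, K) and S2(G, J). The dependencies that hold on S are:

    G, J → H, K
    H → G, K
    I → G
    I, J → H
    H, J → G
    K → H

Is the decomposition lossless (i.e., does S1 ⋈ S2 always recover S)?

Common attributes: S1 ∩ S2 = {G}.
No dependency enlarges {G}, so (G)⁺ = {G}.
The closure contains neither all of S1 = {G, H, I, K} nor all of S2 = {G, J}, so the common attributes are not a superkey of either fragment. The join is lossy.

No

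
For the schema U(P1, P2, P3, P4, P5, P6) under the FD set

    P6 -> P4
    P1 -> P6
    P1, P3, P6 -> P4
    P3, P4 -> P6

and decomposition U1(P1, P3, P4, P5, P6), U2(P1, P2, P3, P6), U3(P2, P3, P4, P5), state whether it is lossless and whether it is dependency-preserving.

Lossless test (chase): Rows 1 and 2 agree on P6; apply P6→P4 and equate their P4 entries. Rows 1 and 3 agree on P3, P4; apply P3, P4→P6 and equate their P6 entries. No row becomes fully distinguished — the join is lossy.
Dependency preservation: every FD's attributes lie within a single fragment, so each can be enforced locally — preserved.

lossy but dependency-preserving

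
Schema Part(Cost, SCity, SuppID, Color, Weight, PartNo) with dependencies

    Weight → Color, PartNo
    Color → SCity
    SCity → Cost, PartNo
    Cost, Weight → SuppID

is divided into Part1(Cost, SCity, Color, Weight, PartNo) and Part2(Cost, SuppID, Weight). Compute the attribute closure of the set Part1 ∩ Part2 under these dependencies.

Part1 ∩ Part2 = {Cost, Weight}.
Weight → Color, PartNo applies, adding Color, PartNo
Color → SCity applies, adding SCity
Cost, Weight → SuppID applies, adding SuppID
Closure: {Cost, SCity, SuppID, Color, Weight, PartNo}.

Cost, SCity, SuppID, Color, Weight, PartNo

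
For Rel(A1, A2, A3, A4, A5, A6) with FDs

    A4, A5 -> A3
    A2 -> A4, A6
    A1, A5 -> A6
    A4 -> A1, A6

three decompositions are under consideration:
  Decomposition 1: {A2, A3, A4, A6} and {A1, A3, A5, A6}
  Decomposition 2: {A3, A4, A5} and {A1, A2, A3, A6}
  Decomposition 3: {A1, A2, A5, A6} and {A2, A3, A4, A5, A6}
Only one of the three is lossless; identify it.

Decomposition 1: common = {A3, A6}, closure = {A3, A6} → lossy.
Decomposition 2: common = {A3}, closure = {A3} → lossy.
Decomposition 3: common = {A2, A5, A6}, closure = {A1, A2, A3, A4, A5, A6} → lossless.

Decomposition 3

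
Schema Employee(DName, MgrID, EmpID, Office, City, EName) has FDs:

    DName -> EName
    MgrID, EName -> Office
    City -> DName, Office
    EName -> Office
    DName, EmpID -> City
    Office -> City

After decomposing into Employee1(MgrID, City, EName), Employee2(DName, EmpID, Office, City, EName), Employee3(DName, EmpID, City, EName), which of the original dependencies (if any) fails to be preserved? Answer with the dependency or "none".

DName → EName lies within Employee2.
MgrID, EName → Office: restricted closure across fragments reaches Office.
City → DName, Office lies within Employee2.
EName → Office lies within Employee2.
DName, EmpID → City lies within Employee2.
Office → City lies within Employee2.
Every dependency is enforceable on the fragments, so the decomposition is dependency-preserving.

none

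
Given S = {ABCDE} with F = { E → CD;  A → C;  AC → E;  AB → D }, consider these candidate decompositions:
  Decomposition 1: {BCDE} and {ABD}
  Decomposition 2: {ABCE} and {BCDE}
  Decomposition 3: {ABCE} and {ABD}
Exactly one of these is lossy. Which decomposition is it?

Decomposition 1: common = {BD}, closure = {BD} → lossy.
Decomposition 2: common = {BCE}, closure = {BCDE} → lossless.
Decomposition 3: common = {AB}, closure = {ABCDE} → lossless.

Decomposition 1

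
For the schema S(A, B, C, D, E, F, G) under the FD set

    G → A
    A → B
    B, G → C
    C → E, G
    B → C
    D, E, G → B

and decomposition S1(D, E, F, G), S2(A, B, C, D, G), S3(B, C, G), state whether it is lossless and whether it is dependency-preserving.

lossless and dependency-preserving

Lossless test (chase): Rows 1 and 2 agree on G; apply G→A and equate their A entries. Rows 1 and 3 agree on G; apply G→A and equate their A entries. Rows 1 and 2 agree on A; apply A→B and equate their B entries. Rows 1 and 2 agree on B, G; apply B, G→C and equate their C entries. Rows 1 and 2 agree on C; apply C→E, G and equate their E, G entries. Rows 1 and 3 agree on C; apply C→E, G and equate their E, G entries. Row 1 is now all distinguished symbols — the join is lossless.
Dependency preservation: C → E, G; D, E, G → B are not contained in any single fragment, but the restricted closure of each left-hand side across the fragments still reaches the right-hand side; the remaining FDs each lie inside some fragment. All dependencies are preserved.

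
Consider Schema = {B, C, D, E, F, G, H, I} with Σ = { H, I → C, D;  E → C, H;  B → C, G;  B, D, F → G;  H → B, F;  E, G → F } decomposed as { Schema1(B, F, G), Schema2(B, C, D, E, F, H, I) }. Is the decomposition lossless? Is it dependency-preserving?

Lossless test: (B, F)⁺ = {B, C, F, G}, which contains all of one fragment — lossless.
Dependency preservation: B → C, G; B, D, F → G; E, G → F are not contained in any single fragment, but the restricted closure of each left-hand side across the fragments still reaches the right-hand side; the remaining FDs each lie inside some fragment. All dependencies are preserved.

lossless and dependency-preserving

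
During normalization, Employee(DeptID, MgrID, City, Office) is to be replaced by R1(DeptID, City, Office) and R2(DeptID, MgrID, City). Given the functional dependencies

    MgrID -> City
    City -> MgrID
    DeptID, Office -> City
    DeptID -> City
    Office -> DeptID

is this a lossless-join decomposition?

Common attributes: R1 ∩ R2 = {DeptID, City}.
Closure of {DeptID, City}: City → MgrID applies, adding MgrID. So (DeptID, City)⁺ = {DeptID, MgrID, City}.
This closure contains every attribute of R2, so R1 ∩ R2 → R2. The join is lossless.

Yes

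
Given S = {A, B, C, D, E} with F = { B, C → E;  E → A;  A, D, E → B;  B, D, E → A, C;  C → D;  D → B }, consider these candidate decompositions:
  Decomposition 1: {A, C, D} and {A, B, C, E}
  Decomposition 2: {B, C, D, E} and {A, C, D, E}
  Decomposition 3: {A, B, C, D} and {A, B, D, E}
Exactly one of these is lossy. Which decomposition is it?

Decomposition 1: common = {A, C}, closure = {A, B, C, D, E} → lossless.
Decomposition 2: common = {C, D, E}, closure = {A, B, C, D, E} → lossless.
Decomposition 3: common = {A, B, D}, closure = {A, B, D} → lossy.

Decomposition 3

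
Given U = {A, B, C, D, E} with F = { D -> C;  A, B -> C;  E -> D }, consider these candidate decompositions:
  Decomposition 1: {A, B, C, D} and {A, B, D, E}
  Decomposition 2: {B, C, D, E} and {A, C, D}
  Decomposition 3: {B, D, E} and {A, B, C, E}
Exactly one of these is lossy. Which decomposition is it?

Decomposition 2

Decomposition 1: common = {A, B, D}, closure = {A, B, C, D} → lossless.
Decomposition 2: common = {C, D}, closure = {C, D} → lossy.
Decomposition 3: common = {B, E}, closure = {B, C, D, E} → lossless.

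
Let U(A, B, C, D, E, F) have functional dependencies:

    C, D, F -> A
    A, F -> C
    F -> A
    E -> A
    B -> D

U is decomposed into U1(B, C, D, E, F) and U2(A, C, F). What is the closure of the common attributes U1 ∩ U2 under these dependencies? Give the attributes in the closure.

U1 ∩ U2 = {C, F}.
F → A applies, adding A
Closure: {A, C, F}.

A, C, F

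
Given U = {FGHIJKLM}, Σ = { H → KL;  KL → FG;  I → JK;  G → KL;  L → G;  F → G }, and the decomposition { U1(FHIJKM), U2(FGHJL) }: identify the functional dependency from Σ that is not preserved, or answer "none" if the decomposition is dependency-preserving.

H → KL: restricted closure across fragments reaches KL.
KL → FG: restricted closure across fragments reaches FG.
I → JK lies within U1.
G → KL: restricted closure across fragments reaches KL.
L → G lies within U2.
F → G lies within U2.
Every dependency is enforceable on the fragments, so the decomposition is dependency-preserving.

none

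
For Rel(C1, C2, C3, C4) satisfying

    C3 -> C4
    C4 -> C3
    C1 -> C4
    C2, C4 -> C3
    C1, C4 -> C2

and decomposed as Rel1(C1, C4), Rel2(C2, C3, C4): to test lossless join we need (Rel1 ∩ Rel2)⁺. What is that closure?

C3, C4

Rel1 ∩ Rel2 = {C4}.
C4 → C3 applies, adding C3
Closure: {C3, C4}.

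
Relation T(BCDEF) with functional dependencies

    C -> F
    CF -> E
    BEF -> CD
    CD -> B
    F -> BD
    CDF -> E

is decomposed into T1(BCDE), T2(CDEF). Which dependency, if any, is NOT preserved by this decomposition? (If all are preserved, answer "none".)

F -> BD

Check F → BD: no single fragment contains all of {BDF}, and the restricted closure of {F} across the fragments never reaches {BD}.
C → F is preserved.
CF → E is preserved.
BEF → CD is preserved.
CD → B is preserved.
CDF → E is preserved.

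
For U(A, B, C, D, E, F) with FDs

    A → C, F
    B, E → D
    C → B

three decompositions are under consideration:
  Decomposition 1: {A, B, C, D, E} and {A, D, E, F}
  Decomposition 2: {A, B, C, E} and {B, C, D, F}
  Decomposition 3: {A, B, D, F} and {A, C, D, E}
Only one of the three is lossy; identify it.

Decomposition 2

Decomposition 1: common = {A, D, E}, closure = {A, B, C, D, E, F} → lossless.
Decomposition 2: common = {B, C}, closure = {B, C} → lossy.
Decomposition 3: common = {A, D}, closure = {A, B, C, D, F} → lossless.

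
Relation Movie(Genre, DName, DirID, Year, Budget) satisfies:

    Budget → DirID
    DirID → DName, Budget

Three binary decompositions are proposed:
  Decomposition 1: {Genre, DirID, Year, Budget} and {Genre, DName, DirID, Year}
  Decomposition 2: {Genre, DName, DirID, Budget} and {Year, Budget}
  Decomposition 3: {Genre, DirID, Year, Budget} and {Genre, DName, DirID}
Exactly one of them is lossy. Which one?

Decomposition 1: common = {Genre, DirID, Year}, closure = {Genre, DName, DirID, Year, Budget} → lossless.
Decomposition 2: common = {Budget}, closure = {DName, DirID, Budget} → lossy.
Decomposition 3: common = {Genre, DirID}, closure = {Genre, DName, DirID, Budget} → lossless.

Decomposition 2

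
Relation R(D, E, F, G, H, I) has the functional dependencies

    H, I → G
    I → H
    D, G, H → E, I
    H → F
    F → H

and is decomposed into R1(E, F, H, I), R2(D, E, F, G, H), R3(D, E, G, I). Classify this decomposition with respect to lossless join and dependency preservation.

Lossless test (chase): Rows 1 and 3 agree on I; apply I→H and equate their H entries. Rows 2 and 3 agree on D, G, H; apply D, G, H→E, I and equate their E, I entries. Rows 1 and 3 agree on H; apply H→F and equate their F entries. Rows 1 and 2 agree on H, I; apply H, I→G and equate their G entries. Row 2 is now all distinguished symbols — the join is lossless.
Dependency preservation: the restricted closure of {D, G, H} across the fragments never reaches {E, I}, so D, G, H → E, I cannot be enforced without a join — not preserved.

lossless but not dependency-preserving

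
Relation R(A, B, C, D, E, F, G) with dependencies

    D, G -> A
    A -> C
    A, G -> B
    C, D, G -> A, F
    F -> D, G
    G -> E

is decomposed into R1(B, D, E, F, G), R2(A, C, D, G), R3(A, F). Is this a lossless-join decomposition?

Yes

Chase test. Columns are A, B, C, D, E, F, G; row i has aⱼ where attribute j ∈ Ri, else bᵢⱼ.
Initial tableau (one row per fragment):
  row 1: b11 a2 b13 a4 a5 a6 a7
  row 2: a1 b22 a3 a4 b25 b26 a7
  row 3: a1 b32 b33 b34 b35 a6 b37
Rows 1 and 2 agree on D, G; apply D, G→A and equate their A entries.
Rows 1 and 2 agree on A; apply A→C and equate their C entries.
Rows 1 and 3 agree on A; apply A→C and equate their C entries.
Rows 1 and 2 agree on A, G; apply A, G→B and equate their B entries.
Rows 1 and 2 agree on C, D, G; apply C, D, G→A, F and equate their A, F entries.
Rows 1 and 3 agree on F; apply F→D, G and equate their D, G entries.
Rows 1 and 2 agree on G; apply G→E and equate their E entries.
Rows 1 and 3 agree on G; apply G→E and equate their E entries.
Rows 1 and 3 agree on A, G; apply A, G→B and equate their B entries.
Row 1 is now all distinguished symbols — the join is lossless.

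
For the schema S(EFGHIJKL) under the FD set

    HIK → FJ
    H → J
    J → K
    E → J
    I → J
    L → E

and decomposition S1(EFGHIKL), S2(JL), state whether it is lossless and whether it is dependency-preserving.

Lossless test: (L)⁺ = {EJKL}, which contains all of one fragment — lossless.
Dependency preservation: the restricted closure of {HIK} across the fragments never reaches {FJ}, so HIK → FJ cannot be enforced without a join — not preserved.

lossless but not dependency-preserving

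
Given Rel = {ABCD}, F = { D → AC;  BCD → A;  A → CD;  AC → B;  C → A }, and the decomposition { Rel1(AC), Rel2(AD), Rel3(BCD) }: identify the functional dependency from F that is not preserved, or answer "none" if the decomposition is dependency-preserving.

none

D → AC: restricted closure across fragments reaches AC.
BCD → A: restricted closure across fragments reaches A.
A → CD: restricted closure across fragments reaches CD.
AC → B: restricted closure across fragments reaches B.
C → A lies within Rel1.
Every dependency is enforceable on the fragments, so the decomposition is dependency-preserving.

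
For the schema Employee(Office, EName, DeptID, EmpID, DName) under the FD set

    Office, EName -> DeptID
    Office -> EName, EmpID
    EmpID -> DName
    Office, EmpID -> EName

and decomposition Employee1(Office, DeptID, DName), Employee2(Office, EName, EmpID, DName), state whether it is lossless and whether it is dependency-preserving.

lossless and dependency-preserving

Lossless test: (Office, DName)⁺ = {Office, EName, DeptID, EmpID, DName}, which contains all of one fragment — lossless.
Dependency preservation: Office, EName → DeptID is not contained in any single fragment, but the restricted closure of its left-hand side across the fragments still reaches the right-hand side; the remaining FDs each lie inside some fragment. All dependencies are preserved.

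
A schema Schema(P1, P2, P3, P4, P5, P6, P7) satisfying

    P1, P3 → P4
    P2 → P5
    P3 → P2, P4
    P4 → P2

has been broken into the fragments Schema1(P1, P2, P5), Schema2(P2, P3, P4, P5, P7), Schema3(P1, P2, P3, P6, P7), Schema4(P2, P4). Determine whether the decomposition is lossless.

Chase test. Columns are P1, P2, P3, P4, P5, P6, P7; row i has aⱼ where attribute j ∈ Schemai, else bᵢⱼ.
Initial tableau (one row per fragment):
  row 1: a1 a2 b13 b14 a5 b16 b17
  row 2: b21 a2 a3 a4 a5 b26 a7
  row 3: a1 a2 a3 b34 b35 a6 a7
  row 4: b41 a2 b43 a4 b45 b46 b47
Rows 1 and 3 agree on P2; apply P2→P5 and equate their P5 entries.
Rows 1 and 4 agree on P2; apply P2→P5 and equate their P5 entries.
Rows 2 and 3 agree on P3; apply P3→P2, P4 and equate their P2, P4 entries.
Row 3 is now all distinguished symbols — the join is lossless.

Yes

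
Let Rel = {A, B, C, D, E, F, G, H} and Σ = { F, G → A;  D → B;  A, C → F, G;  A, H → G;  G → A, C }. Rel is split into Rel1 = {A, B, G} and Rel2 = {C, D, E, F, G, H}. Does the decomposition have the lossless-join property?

Common attributes: Rel1 ∩ Rel2 = {G}.
Closure of {G}: G → A, C applies, adding A, C; A, C → F, G applies, adding F. So (G)⁺ = {A, C, F, G}.
The closure contains neither all of Rel1 = {A, B, G} nor all of Rel2 = {C, D, E, F, G, H}, so the common attributes are not a superkey of either fragment. The join is lossy.

No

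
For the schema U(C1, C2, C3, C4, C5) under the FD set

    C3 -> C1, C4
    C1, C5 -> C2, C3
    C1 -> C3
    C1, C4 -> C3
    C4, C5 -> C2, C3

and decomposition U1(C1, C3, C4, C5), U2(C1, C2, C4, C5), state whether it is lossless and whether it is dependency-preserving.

lossless and dependency-preserving

Lossless test: (C1, C4, C5)⁺ = {C1, C2, C3, C4, C5}, which contains all of one fragment — lossless.
Dependency preservation: C1, C5 → C2, C3; C4, C5 → C2, C3 are not contained in any single fragment, but the restricted closure of each left-hand side across the fragments still reaches the right-hand side; the remaining FDs each lie inside some fragment. All dependencies are preserved.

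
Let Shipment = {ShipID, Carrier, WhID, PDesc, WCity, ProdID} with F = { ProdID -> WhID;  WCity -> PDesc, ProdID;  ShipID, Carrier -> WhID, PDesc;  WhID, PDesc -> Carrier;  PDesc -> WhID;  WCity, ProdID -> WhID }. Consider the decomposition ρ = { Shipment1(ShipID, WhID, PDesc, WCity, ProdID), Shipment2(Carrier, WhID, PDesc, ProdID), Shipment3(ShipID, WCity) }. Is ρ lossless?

Chase test. Columns are ShipID, Carrier, WhID, PDesc, WCity, ProdID; row i has aⱼ where attribute j ∈ Shipmenti, else bᵢⱼ.
Initial tableau (one row per fragment):
  row 1: a1 b12 a3 a4 a5 a6
  row 2: b21 a2 a3 a4 b25 a6
  row 3: a1 b32 b33 b34 a5 b36
Rows 1 and 3 agree on WCity; apply WCity→PDesc, ProdID and equate their PDesc, ProdID entries.
Rows 1 and 2 agree on WhID, PDesc; apply WhID, PDesc→Carrier and equate their Carrier entries.
Rows 1 and 3 agree on PDesc; apply PDesc→WhID and equate their WhID entries.
Rows 1 and 3 agree on WhID, PDesc; apply WhID, PDesc→Carrier and equate their Carrier entries.
Row 1 is now all distinguished symbols — the join is lossless.

Yes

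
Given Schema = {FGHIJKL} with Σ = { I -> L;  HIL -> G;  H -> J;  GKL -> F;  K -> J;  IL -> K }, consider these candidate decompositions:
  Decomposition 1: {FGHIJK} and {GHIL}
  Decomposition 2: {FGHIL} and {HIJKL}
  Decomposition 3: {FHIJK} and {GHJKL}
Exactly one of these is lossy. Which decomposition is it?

Decomposition 1: common = {GHI}, closure = {FGHIJKL} → lossless.
Decomposition 2: common = {HIL}, closure = {FGHIJKL} → lossless.
Decomposition 3: common = {HJK}, closure = {HJK} → lossy.

Decomposition 3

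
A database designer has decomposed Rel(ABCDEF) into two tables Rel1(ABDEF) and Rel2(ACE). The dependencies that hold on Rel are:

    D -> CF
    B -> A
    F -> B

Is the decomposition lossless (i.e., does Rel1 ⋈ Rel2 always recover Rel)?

No

Common attributes: Rel1 ∩ Rel2 = {AE}.
No dependency enlarges {AE}, so (AE)⁺ = {AE}.
The closure contains neither all of Rel1 = {ABDEF} nor all of Rel2 = {ACE}, so the common attributes are not a superkey of either fragment. The join is lossy.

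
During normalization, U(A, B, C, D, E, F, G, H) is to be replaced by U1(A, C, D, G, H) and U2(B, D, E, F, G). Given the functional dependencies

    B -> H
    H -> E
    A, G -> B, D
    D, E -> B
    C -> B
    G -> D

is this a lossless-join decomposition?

No

Common attributes: U1 ∩ U2 = {D, G}.
No dependency enlarges {D, G}, so (D, G)⁺ = {D, G}.
The closure contains neither all of U1 = {A, C, D, G, H} nor all of U2 = {B, D, E, F, G}, so the common attributes are not a superkey of either fragment. The join is lossy.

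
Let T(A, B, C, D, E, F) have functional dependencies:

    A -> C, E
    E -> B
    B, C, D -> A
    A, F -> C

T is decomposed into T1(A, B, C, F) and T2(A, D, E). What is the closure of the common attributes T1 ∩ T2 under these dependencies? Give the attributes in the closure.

A, B, C, E

T1 ∩ T2 = {A}.
A → C, E applies, adding C, E
E → B applies, adding B
Closure: {A, B, C, E}.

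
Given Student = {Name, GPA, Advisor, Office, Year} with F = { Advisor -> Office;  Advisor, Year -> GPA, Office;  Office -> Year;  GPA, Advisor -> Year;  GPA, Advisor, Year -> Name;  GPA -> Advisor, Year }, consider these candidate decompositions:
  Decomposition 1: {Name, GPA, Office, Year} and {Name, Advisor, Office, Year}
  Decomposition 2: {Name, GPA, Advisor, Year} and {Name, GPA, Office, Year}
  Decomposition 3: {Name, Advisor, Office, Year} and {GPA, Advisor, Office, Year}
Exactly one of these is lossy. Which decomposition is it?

Decomposition 1

Decomposition 1: common = {Name, Office, Year}, closure = {Name, Office, Year} → lossy.
Decomposition 2: common = {Name, GPA, Year}, closure = {Name, GPA, Advisor, Office, Year} → lossless.
Decomposition 3: common = {Advisor, Office, Year}, closure = {Name, GPA, Advisor, Office, Year} → lossless.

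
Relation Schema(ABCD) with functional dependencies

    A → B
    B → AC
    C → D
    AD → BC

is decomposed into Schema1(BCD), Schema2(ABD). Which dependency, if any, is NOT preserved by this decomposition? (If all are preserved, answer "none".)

A → B lies within Schema2.
B → AC: restricted closure across fragments reaches AC.
C → D lies within Schema1.
AD → BC: restricted closure across fragments reaches BC.
Every dependency is enforceable on the fragments, so the decomposition is dependency-preserving.

none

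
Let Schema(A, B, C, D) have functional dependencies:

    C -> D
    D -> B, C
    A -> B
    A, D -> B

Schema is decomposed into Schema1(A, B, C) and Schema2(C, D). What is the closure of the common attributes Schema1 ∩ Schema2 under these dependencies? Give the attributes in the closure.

B, C, D

Schema1 ∩ Schema2 = {C}.
C → D applies, adding D
D → B, C applies, adding B
Closure: {B, C, D}.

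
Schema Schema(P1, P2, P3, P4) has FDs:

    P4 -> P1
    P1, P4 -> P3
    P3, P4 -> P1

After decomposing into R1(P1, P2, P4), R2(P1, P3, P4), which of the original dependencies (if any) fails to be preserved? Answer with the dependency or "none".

P4 → P1 lies within R1.
P1, P4 → P3 lies within R2.
P3, P4 → P1 lies within R2.
Every dependency is enforceable on the fragments, so the decomposition is dependency-preserving.

none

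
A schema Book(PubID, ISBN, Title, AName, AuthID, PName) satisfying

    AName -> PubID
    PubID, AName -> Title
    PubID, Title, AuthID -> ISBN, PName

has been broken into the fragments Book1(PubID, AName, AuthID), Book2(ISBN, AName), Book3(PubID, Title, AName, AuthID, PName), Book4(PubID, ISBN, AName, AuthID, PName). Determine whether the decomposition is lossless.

Yes

Chase test. Columns are PubID, ISBN, Title, AName, AuthID, PName; row i has aⱼ where attribute j ∈ Booki, else bᵢⱼ.
Initial tableau (one row per fragment):
  row 1: a1 b12 b13 a4 a5 b16
  row 2: b21 a2 b23 a4 b25 b26
  row 3: a1 b32 a3 a4 a5 a6
  row 4: a1 a2 b43 a4 a5 a6
Rows 1 and 2 agree on AName; apply AName→PubID and equate their PubID entries.
Rows 1 and 2 agree on PubID, AName; apply PubID, AName→Title and equate their Title entries.
Rows 1 and 3 agree on PubID, AName; apply PubID, AName→Title and equate their Title entries.
Rows 1 and 4 agree on PubID, AName; apply PubID, AName→Title and equate their Title entries.
Rows 1 and 3 agree on PubID, Title, AuthID; apply PubID, Title, AuthID→ISBN, PName and equate their ISBN, PName entries.
Rows 1 and 4 agree on PubID, Title, AuthID; apply PubID, Title, AuthID→ISBN, PName and equate their ISBN, PName entries.
Row 1 is now all distinguished symbols — the join is lossless.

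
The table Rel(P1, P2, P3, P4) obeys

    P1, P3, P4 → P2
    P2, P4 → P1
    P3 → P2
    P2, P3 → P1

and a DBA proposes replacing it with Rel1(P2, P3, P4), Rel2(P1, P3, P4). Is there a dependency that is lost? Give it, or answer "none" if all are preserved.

Check P2, P4 → P1: no single fragment contains all of {P1, P2, P4}, and the restricted closure of {P2, P4} across the fragments never reaches {P1}.
P1, P3, P4 → P2 is preserved.
P3 → P2 is preserved.
P2, P3 → P1 is preserved.

P2, P4 → P1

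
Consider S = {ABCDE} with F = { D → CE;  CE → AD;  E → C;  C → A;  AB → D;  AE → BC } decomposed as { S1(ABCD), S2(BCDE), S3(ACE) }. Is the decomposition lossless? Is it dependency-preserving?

Lossless test (chase): Rows 1 and 2 agree on D; apply D→CE and equate their CE entries. Rows 1 and 2 agree on CE; apply CE→AD and equate their AD entries. Rows 1 and 3 agree on CE; apply CE→AD and equate their AD entries. Rows 1 and 3 agree on AE; apply AE→BC and equate their BC entries. Row 1 is now all distinguished symbols — the join is lossless.
Dependency preservation: CE → AD; AE → BC are not contained in any single fragment, but the restricted closure of each left-hand side across the fragments still reaches the right-hand side; the remaining FDs each lie inside some fragment. All dependencies are preserved.

lossless and dependency-preserving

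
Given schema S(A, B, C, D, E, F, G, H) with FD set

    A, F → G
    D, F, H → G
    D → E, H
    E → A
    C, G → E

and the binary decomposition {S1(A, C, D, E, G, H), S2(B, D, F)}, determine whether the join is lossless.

No

Common attributes: S1 ∩ S2 = {D}.
Closure of {D}: D → E, H applies, adding E, H; E → A applies, adding A. So (D)⁺ = {A, D, E, H}.
The closure contains neither all of S1 = {A, C, D, E, G, H} nor all of S2 = {B, D, F}, so the common attributes are not a superkey of either fragment. The join is lossy.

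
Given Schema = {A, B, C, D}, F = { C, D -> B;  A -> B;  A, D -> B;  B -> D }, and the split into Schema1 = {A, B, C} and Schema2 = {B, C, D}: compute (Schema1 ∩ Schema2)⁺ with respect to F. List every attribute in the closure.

B, C, D

Schema1 ∩ Schema2 = {B, C}.
B → D applies, adding D
Closure: {B, C, D}.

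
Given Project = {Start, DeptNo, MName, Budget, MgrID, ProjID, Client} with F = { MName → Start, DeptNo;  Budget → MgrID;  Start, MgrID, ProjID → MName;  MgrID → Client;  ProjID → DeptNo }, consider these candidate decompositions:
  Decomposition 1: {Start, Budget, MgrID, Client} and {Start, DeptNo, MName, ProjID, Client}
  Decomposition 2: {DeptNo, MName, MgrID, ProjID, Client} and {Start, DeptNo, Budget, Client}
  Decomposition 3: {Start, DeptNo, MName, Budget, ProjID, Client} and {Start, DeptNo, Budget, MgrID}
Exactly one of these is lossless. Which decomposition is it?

Decomposition 3

Decomposition 1: common = {Start, Client}, closure = {Start, Client} → lossy.
Decomposition 2: common = {DeptNo, Client}, closure = {DeptNo, Client} → lossy.
Decomposition 3: common = {Start, DeptNo, Budget}, closure = {Start, DeptNo, Budget, MgrID, Client} → lossless.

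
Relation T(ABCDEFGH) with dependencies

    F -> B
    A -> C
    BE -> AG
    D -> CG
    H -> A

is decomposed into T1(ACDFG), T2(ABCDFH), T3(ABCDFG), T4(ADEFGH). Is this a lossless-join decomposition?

Chase test. Columns are ABCDEFGH; row i has aⱼ where attribute j ∈ Ti, else bᵢⱼ.
Initial tableau (one row per fragment):
  row 1: a1 b12 a3 a4 b15 a6 a7 b18
  row 2: a1 a2 a3 a4 b25 a6 b27 a8
  row 3: a1 a2 a3 a4 b35 a6 a7 b38
  row 4: a1 b42 b43 a4 a5 a6 a7 a8
Rows 1 and 2 agree on F; apply F→B and equate their B entries.
Rows 1 and 4 agree on F; apply F→B and equate their B entries.
Rows 1 and 4 agree on A; apply A→C and equate their C entries.
Rows 1 and 2 agree on D; apply D→CG and equate their CG entries.
Row 4 is now all distinguished symbols — the join is lossless.

Yes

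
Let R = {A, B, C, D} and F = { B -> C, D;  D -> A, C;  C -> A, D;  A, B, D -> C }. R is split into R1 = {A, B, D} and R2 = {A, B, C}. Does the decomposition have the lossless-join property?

Yes

Common attributes: R1 ∩ R2 = {A, B}.
Closure of {A, B}: B → C, D applies, adding C, D. So (A, B)⁺ = {A, B, C, D}.
This closure contains every attribute of R1, so R1 ∩ R2 → R1. The join is lossless.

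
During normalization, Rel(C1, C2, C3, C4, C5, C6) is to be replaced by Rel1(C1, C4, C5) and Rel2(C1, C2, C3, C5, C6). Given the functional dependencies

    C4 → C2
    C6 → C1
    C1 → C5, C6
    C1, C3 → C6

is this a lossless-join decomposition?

No

Common attributes: Rel1 ∩ Rel2 = {C1, C5}.
Closure of {C1, C5}: C1 → C5, C6 applies, adding C6. So (C1, C5)⁺ = {C1, C5, C6}.
The closure contains neither all of Rel1 = {C1, C4, C5} nor all of Rel2 = {C1, C2, C3, C5, C6}, so the common attributes are not a superkey of either fragment. The join is lossy.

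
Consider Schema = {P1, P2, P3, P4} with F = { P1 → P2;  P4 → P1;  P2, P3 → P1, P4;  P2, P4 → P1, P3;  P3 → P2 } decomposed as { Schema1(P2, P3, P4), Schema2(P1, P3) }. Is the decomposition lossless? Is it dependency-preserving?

Lossless test: (P3)⁺ = {P1, P2, P3, P4}, which contains all of one fragment — lossless.
Dependency preservation: the restricted closure of {P1} across the fragments never reaches {P2}, so P1 → P2 cannot be enforced without a join — not preserved.

lossless but not dependency-preserving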